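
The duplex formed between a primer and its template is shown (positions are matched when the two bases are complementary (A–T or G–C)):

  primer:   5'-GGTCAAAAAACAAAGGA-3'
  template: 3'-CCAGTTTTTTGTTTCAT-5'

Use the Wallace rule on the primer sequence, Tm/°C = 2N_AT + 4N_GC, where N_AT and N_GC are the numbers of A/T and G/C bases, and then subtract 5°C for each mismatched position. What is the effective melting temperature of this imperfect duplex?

41°C

Primer base counts: A=10, T=1, G=4, C=2 → A+T=11, G+C=6
Perfect-match Tm = 2(11) + 4(6) = 22 + 24 = 46°C
Mismatches (positions where the bases are not complementary): 1 (at position 16)
Effective Tm = 46 − 1×5 = 46 − 5 = 41°C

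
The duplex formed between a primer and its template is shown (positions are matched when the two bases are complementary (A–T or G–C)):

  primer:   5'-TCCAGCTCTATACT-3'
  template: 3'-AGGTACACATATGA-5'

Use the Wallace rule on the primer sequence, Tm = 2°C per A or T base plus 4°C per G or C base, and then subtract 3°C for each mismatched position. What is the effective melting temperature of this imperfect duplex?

31°C

Primer base counts: A=3, T=5, G=1, C=5 → A+T=8, G+C=6
Perfect-match Tm = 2(8) + 4(6) = 16 + 24 = 40°C
Mismatches (positions where the bases are not complementary): 3 (at positions 5, 6, 8)
Effective Tm = 40 − 3×3 = 40 − 9 = 31°C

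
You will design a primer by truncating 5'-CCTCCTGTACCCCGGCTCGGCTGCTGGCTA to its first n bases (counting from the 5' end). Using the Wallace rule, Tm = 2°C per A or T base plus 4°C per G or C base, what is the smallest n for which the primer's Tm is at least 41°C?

n = 13

First 12 bases: CCTCCTGTACCC → Tm = 40°C (< 41°C)
First 13 bases: CCTCCTGTACCCC → Tm = 44°C (≥ 41°C)
Since every base adds ≥2°C, Tm only increases with n, so the threshold is first crossed at n = 13.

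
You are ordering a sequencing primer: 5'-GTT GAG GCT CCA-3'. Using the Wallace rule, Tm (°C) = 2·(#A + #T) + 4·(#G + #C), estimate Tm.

T=3, G=4, A=2, C=3
AT pairs contribute 5, GC pairs contribute 7.
Tm = 4·7 + 2·5 = 28 + 10 = 38°C

38°C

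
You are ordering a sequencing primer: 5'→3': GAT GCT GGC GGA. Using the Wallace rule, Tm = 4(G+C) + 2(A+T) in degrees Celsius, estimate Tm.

40°C

G=6, A=2, C=2, T=2
So N_AT = 4 and N_GC = 8.
Tm = 4·8 + 2·4 = 32 + 8 = 40°C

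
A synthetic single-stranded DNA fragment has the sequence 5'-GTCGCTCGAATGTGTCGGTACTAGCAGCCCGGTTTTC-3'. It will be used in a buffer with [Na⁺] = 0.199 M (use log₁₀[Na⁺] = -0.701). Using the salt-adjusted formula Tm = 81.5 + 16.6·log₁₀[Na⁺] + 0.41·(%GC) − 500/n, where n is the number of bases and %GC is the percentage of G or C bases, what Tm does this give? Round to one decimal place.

Length n = 37. Base counts: G=11, A=5, T=11, C=10
G+C = 21, so %GC = 21/37 × 100 = 56.757%
Salt term: 16.6 × (-0.701) = -11.637
GC term: 0.41 × 56.757 = 23.27; length term: −500/37 = −13.514
Tm = 81.5 + (-11.637) + 23.27 − 13.514 = 79.619 → 79.6°C

79.6°C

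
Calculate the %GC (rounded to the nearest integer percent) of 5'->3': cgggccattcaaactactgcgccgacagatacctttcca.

Counting bases: A=10, T=8, G=7, C=14
G+C = 7 + 14 = 21 out of 39 bases
%GC = 21/39 × 100 = 53.85% ≈ 54%

54%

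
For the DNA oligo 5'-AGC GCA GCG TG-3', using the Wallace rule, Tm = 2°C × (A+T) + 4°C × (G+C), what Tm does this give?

Counting bases: A=2, T=1, C=3, G=5
AT pairs contribute 3, GC pairs contribute 8.
Tm = 2(3) + 4(8) = 6 + 32 = 38°C

38°C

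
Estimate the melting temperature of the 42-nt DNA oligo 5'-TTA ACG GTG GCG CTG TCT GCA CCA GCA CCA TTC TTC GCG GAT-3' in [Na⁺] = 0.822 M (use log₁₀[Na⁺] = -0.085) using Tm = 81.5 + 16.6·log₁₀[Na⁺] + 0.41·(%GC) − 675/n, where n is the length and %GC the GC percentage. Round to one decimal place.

Length n = 42. T=11, C=13, G=11, A=7
G+C = 24, so %GC = 24/42 × 100 = 57.143%
Salt term: 16.6 × (-0.085) = -1.411
GC term: 0.41 × 57.143 = 23.429; length term: −675/42 = −16.071
Tm = 81.5 + (-1.411) + 23.429 − 16.071 = 87.447 → 87.4°C

87.4°C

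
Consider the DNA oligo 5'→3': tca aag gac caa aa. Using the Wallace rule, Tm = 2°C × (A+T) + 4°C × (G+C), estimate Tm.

38°C

Base counts: T=1, C=3, G=2, A=8
A+T = 9, G+C = 5
Tm = 4·5 + 2·9 = 20 + 18 = 38°C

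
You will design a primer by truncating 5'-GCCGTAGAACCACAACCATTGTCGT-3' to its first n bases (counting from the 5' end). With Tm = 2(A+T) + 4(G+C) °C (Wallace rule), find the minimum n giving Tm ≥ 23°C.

n = 7

First 6 bases: GCCGTA → Tm = 20°C (< 23°C)
First 7 bases: GCCGTAG → Tm = 24°C (≥ 23°C)
Each additional base adds 2°C (A/T) or 4°C (G/C), so Tm is non-decreasing in n; n = 7 is the first length to reach 23°C.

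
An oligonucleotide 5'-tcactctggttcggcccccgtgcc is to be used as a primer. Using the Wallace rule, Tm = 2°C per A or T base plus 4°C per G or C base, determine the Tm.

A=1, G=6, T=6, C=11
AT pairs contribute 7, GC pairs contribute 17.
Tm = 2×7 + 4×17 = 82°C

82°C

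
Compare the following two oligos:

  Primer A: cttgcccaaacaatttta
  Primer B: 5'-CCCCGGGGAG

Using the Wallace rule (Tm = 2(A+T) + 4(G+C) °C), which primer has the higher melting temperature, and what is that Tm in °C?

Primer A: A+T=12, G+C=6 → Tm = 2(12)+4(6) = 48°C
Primer B: A+T=1, G+C=9 → Tm = 2(1)+4(9) = 38°C
48°C vs 38°C → primer A is higher.

Primer A, 48°C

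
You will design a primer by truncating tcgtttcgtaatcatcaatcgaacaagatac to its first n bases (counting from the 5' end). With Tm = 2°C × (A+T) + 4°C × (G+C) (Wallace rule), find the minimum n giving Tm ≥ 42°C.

n = 16

First 15 bases: TCGTTTCGTAATCAT → Tm = 40°C (< 42°C)
First 16 bases: TCGTTTCGTAATCATC → Tm = 44°C (≥ 42°C)
Each additional base adds 2°C (A/T) or 4°C (G/C), so Tm is non-decreasing in n; n = 16 is the first length to reach 42°C.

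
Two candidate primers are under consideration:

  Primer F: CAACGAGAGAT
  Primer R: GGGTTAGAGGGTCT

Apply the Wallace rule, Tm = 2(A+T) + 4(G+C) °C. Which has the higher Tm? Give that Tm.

Primer F: A+T=6, G+C=5 → Tm = 2(6)+4(5) = 32°C
Primer R: A+T=6, G+C=8 → Tm = 2(6)+4(8) = 44°C
32°C vs 44°C → primer R is higher.

Primer R, 44°C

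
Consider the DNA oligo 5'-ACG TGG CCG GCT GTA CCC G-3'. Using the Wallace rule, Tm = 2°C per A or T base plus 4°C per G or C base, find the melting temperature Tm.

Base counts: G=7, C=7, A=2, T=3
A+T = 5, G+C = 14
Tm = 4·14 + 2·5 = 56 + 10 = 66°C

66°C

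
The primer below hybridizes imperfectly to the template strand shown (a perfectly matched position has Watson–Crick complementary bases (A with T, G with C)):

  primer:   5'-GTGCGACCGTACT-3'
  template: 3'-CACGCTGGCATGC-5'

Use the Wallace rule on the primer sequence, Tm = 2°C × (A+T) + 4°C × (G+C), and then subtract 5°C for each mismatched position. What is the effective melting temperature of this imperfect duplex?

37°C

Primer base counts: A=2, T=3, G=4, C=4 → A+T=5, G+C=8
Perfect-match Tm = 2(5) + 4(8) = 10 + 32 = 42°C
Mismatches (positions where the bases are not complementary): 1 (at position 13)
Effective Tm = 42 − 1×5 = 42 − 5 = 37°C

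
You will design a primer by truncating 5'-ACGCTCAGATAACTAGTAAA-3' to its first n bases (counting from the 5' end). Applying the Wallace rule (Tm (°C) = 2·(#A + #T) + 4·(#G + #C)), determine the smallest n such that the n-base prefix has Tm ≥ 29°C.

n = 10

First 9 bases: ACGCTCAGA → Tm = 28°C (< 29°C)
First 10 bases: ACGCTCAGAT → Tm = 30°C (≥ 29°C)
Each additional base adds 2°C (A/T) or 4°C (G/C), so Tm is non-decreasing in n; n = 10 is the first length to reach 29°C.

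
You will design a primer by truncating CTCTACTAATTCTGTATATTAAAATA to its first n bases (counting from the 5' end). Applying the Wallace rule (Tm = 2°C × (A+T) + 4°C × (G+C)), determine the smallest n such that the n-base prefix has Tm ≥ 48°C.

n = 19

First 18 bases: CTCTACTAATTCTGTATA → Tm = 46°C (< 48°C)
First 19 bases: CTCTACTAATTCTGTATAT → Tm = 48°C (≥ 48°C)
Each additional base adds 2°C (A/T) or 4°C (G/C), so Tm is non-decreasing in n; n = 19 is the first length to reach 48°C.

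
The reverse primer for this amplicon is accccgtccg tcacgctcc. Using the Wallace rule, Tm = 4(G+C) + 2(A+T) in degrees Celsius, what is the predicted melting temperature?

66°C

A=2, T=3, G=3, C=11
A+T = 5, G+C = 14
Tm = 4·14 + 2·5 = 56 + 10 = 66°C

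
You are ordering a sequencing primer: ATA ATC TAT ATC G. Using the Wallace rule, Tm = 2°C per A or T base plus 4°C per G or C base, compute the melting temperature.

32°C

Scanning the sequence gives A=5, C=2, T=5, G=1.
So N_AT = 10 and N_GC = 3.
Tm = 4·3 + 2·10 = 12 + 20 = 32°C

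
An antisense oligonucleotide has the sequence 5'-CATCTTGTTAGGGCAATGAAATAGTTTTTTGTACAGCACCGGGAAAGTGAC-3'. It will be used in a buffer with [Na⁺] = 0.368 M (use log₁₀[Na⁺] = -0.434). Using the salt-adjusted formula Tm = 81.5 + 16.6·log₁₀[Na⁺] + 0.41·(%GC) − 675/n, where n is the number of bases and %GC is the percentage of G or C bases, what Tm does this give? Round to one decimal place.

Length n = 51. Scanning the sequence gives A=15, G=13, T=15, C=8.
G+C = 21, so %GC = 21/51 × 100 = 41.176%
Salt term: 16.6 × (-0.434) = -7.204
GC term: 0.41 × 41.176 = 16.882; length term: −675/51 = −13.235
Tm = 81.5 + (-7.204) + 16.882 − 13.235 = 77.943 → 77.9°C

77.9°C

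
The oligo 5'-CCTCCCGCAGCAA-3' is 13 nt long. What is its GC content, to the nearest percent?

Base counts: C=7, T=1, G=2, A=3
G+C = 2 + 7 = 9 out of 13 bases
%GC = 9/13 × 100 = 69.23% ≈ 69%

69%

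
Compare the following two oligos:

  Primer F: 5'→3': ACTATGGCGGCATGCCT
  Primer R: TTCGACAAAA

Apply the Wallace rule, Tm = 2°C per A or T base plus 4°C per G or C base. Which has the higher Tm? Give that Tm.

Primer F: A+T=7, G+C=10 → Tm = 2(7)+4(10) = 54°C
Primer R: A+T=7, G+C=3 → Tm = 2(7)+4(3) = 26°C
54°C vs 26°C → primer F is higher.

Primer F, 54°C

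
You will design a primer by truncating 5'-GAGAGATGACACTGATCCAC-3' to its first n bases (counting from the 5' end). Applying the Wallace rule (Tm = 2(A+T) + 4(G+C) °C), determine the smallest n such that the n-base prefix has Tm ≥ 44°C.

n = 15

First 14 bases: GAGAGATGACACTG → Tm = 42°C (< 44°C)
First 15 bases: GAGAGATGACACTGA → Tm = 44°C (≥ 44°C)
Since every base adds ≥2°C, Tm only increases with n, so the threshold is first crossed at n = 15.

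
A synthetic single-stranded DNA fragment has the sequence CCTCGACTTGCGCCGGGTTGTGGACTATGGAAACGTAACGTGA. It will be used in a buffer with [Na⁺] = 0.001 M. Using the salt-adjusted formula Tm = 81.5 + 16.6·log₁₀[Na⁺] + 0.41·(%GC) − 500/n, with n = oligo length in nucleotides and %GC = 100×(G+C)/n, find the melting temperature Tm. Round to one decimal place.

43.0°C

Length n = 43. Scanning the sequence gives T=10, G=14, A=9, C=10.
G+C = 24, so %GC = 24/43 × 100 = 55.814%
Salt term: 16.6 × (-3) = -49.8
GC term: 0.41 × 55.814 = 22.884; length term: −500/43 = −11.628
Tm = 81.5 + (-49.8) + 22.884 − 11.628 = 42.956 → 43.0°C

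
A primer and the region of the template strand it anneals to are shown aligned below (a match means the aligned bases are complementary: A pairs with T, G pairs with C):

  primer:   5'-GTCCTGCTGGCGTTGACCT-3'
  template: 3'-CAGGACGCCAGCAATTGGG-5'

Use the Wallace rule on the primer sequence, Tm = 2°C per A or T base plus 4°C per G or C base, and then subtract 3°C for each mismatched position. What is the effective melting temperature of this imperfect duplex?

Primer base counts: A=1, T=6, G=6, C=6 → A+T=7, G+C=12
Perfect-match Tm = 2(7) + 4(12) = 14 + 48 = 62°C
Mismatches (positions where the bases are not complementary): 4 (at positions 8, 10, 15, 19)
Effective Tm = 62 − 4×3 = 62 − 12 = 50°C

50°C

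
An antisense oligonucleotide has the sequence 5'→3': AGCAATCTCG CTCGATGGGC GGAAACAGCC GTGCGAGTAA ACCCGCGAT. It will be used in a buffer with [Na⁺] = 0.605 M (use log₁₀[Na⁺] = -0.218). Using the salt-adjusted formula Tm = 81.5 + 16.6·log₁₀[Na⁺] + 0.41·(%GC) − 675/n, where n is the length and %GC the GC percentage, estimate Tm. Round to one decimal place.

Length n = 49. C=14, A=13, G=15, T=7
G+C = 29, so %GC = 29/49 × 100 = 59.184%
Salt term: 16.6 × (-0.218) = -3.619
GC term: 0.41 × 59.184 = 24.265; length term: −675/49 = −13.776
Tm = 81.5 + (-3.619) + 24.265 − 13.776 = 88.37 → 88.4°C

88.4°C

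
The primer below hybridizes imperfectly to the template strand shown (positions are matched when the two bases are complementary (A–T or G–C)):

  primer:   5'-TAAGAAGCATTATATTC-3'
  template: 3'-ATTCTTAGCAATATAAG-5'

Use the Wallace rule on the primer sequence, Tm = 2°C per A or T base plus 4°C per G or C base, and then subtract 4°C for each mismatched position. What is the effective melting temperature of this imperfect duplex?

34°C

Primer base counts: A=7, T=6, G=2, C=2 → A+T=13, G+C=4
Perfect-match Tm = 2(13) + 4(4) = 26 + 16 = 42°C
Mismatches (positions where the bases are not complementary): 2 (at positions 7, 9)
Effective Tm = 42 − 2×4 = 42 − 8 = 34°C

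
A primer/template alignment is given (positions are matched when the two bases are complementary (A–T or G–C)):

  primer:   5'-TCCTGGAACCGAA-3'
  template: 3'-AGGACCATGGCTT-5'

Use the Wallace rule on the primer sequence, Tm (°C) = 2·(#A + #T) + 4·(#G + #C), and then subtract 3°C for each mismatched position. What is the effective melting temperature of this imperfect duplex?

Primer base counts: A=4, T=2, G=3, C=4 → A+T=6, G+C=7
Perfect-match Tm = 2(6) + 4(7) = 12 + 28 = 40°C
Mismatches (positions where the bases are not complementary): 1 (at position 7)
Effective Tm = 40 − 1×3 = 40 − 3 = 37°C

37°C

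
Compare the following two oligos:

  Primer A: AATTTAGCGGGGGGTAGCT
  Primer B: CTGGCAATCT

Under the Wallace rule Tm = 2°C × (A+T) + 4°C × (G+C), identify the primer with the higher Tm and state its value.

Primer A, 58°C

Primer A: A+T=9, G+C=10 → Tm = 2(9)+4(10) = 58°C
Primer B: A+T=5, G+C=5 → Tm = 2(5)+4(5) = 30°C
58°C vs 30°C → primer A is higher.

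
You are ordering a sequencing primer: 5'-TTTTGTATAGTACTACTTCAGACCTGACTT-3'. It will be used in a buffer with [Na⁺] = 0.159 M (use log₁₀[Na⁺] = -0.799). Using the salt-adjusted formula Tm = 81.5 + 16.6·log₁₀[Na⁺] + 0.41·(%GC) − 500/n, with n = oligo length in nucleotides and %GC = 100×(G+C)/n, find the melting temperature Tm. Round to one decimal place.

65.2°C

Length n = 30. G=4, T=13, A=7, C=6
G+C = 10, so %GC = 10/30 × 100 = 33.333%
Salt term: 16.6 × (-0.799) = -13.263
GC term: 0.41 × 33.333 = 13.667; length term: −500/30 = −16.667
Tm = 81.5 + (-13.263) + 13.667 − 16.667 = 65.237 → 65.2°C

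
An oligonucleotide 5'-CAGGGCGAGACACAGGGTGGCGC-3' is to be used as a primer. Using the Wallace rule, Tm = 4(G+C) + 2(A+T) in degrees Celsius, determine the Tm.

A=5, T=1, G=11, C=6
So N_AT = 6 and N_GC = 17.
Tm = 4·17 + 2·6 = 68 + 12 = 80°C

80°C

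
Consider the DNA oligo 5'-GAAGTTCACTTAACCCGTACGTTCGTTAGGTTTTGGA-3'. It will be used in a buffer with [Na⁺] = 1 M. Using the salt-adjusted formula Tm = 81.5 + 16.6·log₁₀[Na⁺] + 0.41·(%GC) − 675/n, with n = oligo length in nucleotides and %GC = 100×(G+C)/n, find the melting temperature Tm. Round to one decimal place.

81.0°C

Length n = 37. Counting bases: T=13, C=7, A=8, G=9
G+C = 16, so %GC = 16/37 × 100 = 43.243%
Salt term: 16.6 × (0) = 0
GC term: 0.41 × 43.243 = 17.73; length term: −675/37 = −18.243
Tm = 81.5 + (0) + 17.73 − 18.243 = 80.987 → 81.0°C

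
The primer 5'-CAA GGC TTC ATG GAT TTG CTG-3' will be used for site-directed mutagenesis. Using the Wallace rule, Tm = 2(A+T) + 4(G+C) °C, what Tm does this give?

Base counts: A=4, G=6, C=4, T=7
So N_AT = 11 and N_GC = 10.
Tm = 4·10 + 2·11 = 40 + 22 = 62°C

62°C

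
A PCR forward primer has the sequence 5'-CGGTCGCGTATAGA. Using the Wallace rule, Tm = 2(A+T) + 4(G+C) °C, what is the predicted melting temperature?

Scanning the sequence gives G=5, C=3, T=3, A=3.
So N_AT = 6 and N_GC = 8.
Tm = 4·8 + 2·6 = 32 + 12 = 44°C

44°C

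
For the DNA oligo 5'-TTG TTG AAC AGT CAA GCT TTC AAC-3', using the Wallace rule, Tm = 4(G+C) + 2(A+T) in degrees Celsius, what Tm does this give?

Base counts: A=7, G=4, T=8, C=5
So N_AT = 15 and N_GC = 9.
Tm = 4·9 + 2·15 = 36 + 30 = 66°C

66°C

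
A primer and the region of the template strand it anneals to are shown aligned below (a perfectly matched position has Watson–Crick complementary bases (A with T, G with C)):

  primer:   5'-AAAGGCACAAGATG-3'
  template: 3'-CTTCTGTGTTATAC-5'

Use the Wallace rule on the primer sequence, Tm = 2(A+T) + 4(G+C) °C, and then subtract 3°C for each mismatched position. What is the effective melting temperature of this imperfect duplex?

Primer base counts: A=7, T=1, G=4, C=2 → A+T=8, G+C=6
Perfect-match Tm = 2(8) + 4(6) = 16 + 24 = 40°C
Mismatches (positions where the bases are not complementary): 3 (at positions 1, 5, 11)
Effective Tm = 40 − 3×3 = 40 − 9 = 31°C

31°C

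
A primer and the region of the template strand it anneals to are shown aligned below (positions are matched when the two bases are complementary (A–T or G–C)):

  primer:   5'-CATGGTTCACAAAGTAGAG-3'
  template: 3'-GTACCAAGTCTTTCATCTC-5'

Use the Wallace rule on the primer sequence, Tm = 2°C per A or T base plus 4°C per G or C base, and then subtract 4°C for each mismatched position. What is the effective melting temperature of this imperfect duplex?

50°C

Primer base counts: A=7, T=4, G=5, C=3 → A+T=11, G+C=8
Perfect-match Tm = 2(11) + 4(8) = 22 + 32 = 54°C
Mismatches (positions where the bases are not complementary): 1 (at position 10)
Effective Tm = 54 − 1×4 = 54 − 4 = 50°C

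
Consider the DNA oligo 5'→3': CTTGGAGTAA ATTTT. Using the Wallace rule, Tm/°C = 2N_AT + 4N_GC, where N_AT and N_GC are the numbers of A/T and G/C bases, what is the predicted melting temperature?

Base counts: T=7, C=1, G=3, A=4
So N_AT = 11 and N_GC = 4.
Tm = 4·4 + 2·11 = 16 + 22 = 38°C

38°C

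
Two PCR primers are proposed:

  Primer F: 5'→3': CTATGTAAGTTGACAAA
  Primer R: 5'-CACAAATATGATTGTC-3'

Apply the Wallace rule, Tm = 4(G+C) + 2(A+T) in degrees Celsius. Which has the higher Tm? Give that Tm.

Primer F: A+T=12, G+C=5 → Tm = 2(12)+4(5) = 44°C
Primer R: A+T=11, G+C=5 → Tm = 2(11)+4(5) = 42°C
44°C vs 42°C → primer F is higher.

Primer F, 44°C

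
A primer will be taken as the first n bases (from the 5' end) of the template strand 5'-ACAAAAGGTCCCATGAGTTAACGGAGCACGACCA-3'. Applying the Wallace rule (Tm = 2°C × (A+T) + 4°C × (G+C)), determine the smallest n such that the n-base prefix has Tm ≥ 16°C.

n = 7

First 6 bases: ACAAAA → Tm = 14°C (< 16°C)
First 7 bases: ACAAAAG → Tm = 18°C (≥ 16°C)
Each additional base adds 2°C (A/T) or 4°C (G/C), so Tm is non-decreasing in n; n = 7 is the first length to reach 16°C.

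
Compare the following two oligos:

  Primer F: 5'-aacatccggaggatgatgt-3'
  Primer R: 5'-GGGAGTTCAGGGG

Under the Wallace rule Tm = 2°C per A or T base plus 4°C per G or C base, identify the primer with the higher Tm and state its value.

Primer F, 56°C

Primer F: A+T=10, G+C=9 → Tm = 2(10)+4(9) = 56°C
Primer R: A+T=4, G+C=9 → Tm = 2(4)+4(9) = 44°C
56°C vs 44°C → primer F is higher.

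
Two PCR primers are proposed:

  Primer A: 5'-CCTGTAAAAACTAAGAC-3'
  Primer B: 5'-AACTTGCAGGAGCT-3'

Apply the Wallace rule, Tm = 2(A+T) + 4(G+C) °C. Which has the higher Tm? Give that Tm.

Primer A, 46°C

Primer A: A+T=11, G+C=6 → Tm = 2(11)+4(6) = 46°C
Primer B: A+T=7, G+C=7 → Tm = 2(7)+4(7) = 42°C
46°C vs 42°C → primer A is higher.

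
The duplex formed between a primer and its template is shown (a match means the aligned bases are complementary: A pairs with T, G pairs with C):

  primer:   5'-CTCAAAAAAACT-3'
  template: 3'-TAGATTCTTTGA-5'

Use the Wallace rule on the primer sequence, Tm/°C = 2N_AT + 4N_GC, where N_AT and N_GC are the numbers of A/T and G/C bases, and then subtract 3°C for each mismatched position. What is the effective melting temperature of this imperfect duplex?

21°C

Primer base counts: A=7, T=2, G=0, C=3 → A+T=9, G+C=3
Perfect-match Tm = 2(9) + 4(3) = 18 + 12 = 30°C
Mismatches (positions where the bases are not complementary): 3 (at positions 1, 4, 7)
Effective Tm = 30 − 3×3 = 30 − 9 = 21°C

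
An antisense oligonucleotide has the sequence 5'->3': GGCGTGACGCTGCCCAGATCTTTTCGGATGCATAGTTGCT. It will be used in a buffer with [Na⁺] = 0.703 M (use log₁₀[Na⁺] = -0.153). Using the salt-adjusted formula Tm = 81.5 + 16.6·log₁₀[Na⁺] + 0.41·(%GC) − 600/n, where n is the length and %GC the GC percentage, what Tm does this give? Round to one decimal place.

86.5°C

Length n = 40. Counting bases: C=10, A=6, T=12, G=12
G+C = 22, so %GC = 22/40 × 100 = 55%
Salt term: 16.6 × (-0.153) = -2.54
GC term: 0.41 × 55 = 22.55; length term: −600/40 = −15
Tm = 81.5 + (-2.54) + 22.55 − 15 = 86.51 → 86.5°C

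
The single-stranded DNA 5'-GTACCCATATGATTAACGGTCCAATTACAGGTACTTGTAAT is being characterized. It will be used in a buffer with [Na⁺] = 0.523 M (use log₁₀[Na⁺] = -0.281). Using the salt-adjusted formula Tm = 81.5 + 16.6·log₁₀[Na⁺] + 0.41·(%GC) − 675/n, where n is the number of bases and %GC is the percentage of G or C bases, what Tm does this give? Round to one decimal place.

75.4°C

Length n = 41. A=13, T=13, G=7, C=8
G+C = 15, so %GC = 15/41 × 100 = 36.585%
Salt term: 16.6 × (-0.281) = -4.665
GC term: 0.41 × 36.585 = 15; length term: −675/41 = −16.463
Tm = 81.5 + (-4.665) + 15 − 16.463 = 75.372 → 75.4°C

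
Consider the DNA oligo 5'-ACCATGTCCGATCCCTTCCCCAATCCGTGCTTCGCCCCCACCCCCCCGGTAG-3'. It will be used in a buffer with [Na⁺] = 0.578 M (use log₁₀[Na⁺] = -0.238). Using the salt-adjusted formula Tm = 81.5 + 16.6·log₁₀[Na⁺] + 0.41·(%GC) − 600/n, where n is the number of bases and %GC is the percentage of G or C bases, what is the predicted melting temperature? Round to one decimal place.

93.6°C

Length n = 52. C=27, T=10, G=8, A=7
G+C = 35, so %GC = 35/52 × 100 = 67.308%
Salt term: 16.6 × (-0.238) = -3.951
GC term: 0.41 × 67.308 = 27.596; length term: −600/52 = −11.538
Tm = 81.5 + (-3.951) + 27.596 − 11.538 = 93.607 → 93.6°C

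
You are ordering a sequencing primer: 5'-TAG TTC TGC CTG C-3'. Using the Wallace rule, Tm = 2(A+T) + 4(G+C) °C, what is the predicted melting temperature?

40°C

Base counts: T=5, G=3, A=1, C=4
A+T = 6, G+C = 7
Tm = 4·7 + 2·6 = 28 + 12 = 40°C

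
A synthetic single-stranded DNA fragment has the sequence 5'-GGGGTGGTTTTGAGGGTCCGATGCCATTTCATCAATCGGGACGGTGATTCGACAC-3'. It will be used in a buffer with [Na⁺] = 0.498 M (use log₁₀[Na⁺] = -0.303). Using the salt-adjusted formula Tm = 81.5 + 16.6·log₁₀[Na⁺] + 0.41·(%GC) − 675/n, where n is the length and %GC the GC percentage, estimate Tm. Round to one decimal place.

86.6°C

Length n = 55. Base counts: T=15, A=10, C=11, G=19
G+C = 30, so %GC = 30/55 × 100 = 54.545%
Salt term: 16.6 × (-0.303) = -5.03
GC term: 0.41 × 54.545 = 22.363; length term: −675/55 = −12.273
Tm = 81.5 + (-5.03) + 22.363 − 12.273 = 86.56 → 86.6°C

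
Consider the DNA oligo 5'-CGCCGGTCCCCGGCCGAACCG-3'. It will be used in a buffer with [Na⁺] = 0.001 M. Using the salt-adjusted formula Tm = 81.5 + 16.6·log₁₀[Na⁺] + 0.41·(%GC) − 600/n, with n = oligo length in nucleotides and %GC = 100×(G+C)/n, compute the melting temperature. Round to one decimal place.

Length n = 21. Base counts: T=1, G=7, C=11, A=2
G+C = 18, so %GC = 18/21 × 100 = 85.714%
Salt term: 16.6 × (-3) = -49.8
GC term: 0.41 × 85.714 = 35.143; length term: −600/21 = −28.571
Tm = 81.5 + (-49.8) + 35.143 − 28.571 = 38.272 → 38.3°C

38.3°C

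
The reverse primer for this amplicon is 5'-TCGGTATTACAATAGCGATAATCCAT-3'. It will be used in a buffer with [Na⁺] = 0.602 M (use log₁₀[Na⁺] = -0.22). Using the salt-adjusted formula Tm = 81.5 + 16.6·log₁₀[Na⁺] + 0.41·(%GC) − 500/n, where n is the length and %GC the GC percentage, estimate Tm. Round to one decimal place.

Length n = 26. Base counts: A=9, G=4, C=5, T=8
G+C = 9, so %GC = 9/26 × 100 = 34.615%
Salt term: 16.6 × (-0.22) = -3.652
GC term: 0.41 × 34.615 = 14.192; length term: −500/26 = −19.231
Tm = 81.5 + (-3.652) + 14.192 − 19.231 = 72.809 → 72.8°C

72.8°C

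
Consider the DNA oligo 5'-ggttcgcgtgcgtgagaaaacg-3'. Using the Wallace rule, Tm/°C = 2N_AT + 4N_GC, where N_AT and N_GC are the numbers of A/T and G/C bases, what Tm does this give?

C=4, A=5, G=9, T=4
A+T = 9, G+C = 13
Tm = 4·13 + 2·9 = 52 + 18 = 70°C

70°C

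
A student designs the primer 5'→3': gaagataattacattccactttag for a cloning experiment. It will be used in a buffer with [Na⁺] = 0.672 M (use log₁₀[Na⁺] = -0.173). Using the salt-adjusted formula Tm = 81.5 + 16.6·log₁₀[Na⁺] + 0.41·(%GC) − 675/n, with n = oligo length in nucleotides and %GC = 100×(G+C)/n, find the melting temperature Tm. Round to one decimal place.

62.5°C

Length n = 24. Base counts: G=3, A=9, C=4, T=8
G+C = 7, so %GC = 7/24 × 100 = 29.167%
Salt term: 16.6 × (-0.173) = -2.872
GC term: 0.41 × 29.167 = 11.958; length term: −675/24 = −28.125
Tm = 81.5 + (-2.872) + 11.958 − 28.125 = 62.461 → 62.5°C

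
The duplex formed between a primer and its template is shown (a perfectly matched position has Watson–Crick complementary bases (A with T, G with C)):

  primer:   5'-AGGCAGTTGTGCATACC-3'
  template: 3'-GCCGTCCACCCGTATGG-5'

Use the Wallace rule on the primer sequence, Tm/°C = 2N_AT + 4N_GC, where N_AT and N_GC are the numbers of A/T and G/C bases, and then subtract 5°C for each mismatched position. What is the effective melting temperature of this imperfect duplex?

37°C

Primer base counts: A=4, T=4, G=5, C=4 → A+T=8, G+C=9
Perfect-match Tm = 2(8) + 4(9) = 16 + 36 = 52°C
Mismatches (positions where the bases are not complementary): 3 (at positions 1, 7, 10)
Effective Tm = 52 − 3×5 = 52 − 15 = 37°C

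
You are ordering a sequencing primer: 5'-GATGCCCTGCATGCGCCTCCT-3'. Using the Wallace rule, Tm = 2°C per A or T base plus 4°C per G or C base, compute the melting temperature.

A=2, G=5, C=9, T=5
AT pairs contribute 7, GC pairs contribute 14.
Tm = 2(7) + 4(14) = 14 + 56 = 70°C

70°C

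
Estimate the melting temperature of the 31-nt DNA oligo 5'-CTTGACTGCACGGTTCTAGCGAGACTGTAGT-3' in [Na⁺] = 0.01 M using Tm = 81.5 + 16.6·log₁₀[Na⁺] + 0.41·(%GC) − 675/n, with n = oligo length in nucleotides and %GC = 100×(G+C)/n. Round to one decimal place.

Length n = 31. Counting bases: T=9, G=9, A=6, C=7
G+C = 16, so %GC = 16/31 × 100 = 51.613%
Salt term: 16.6 × (-2) = -33.2
GC term: 0.41 × 51.613 = 21.161; length term: −675/31 = −21.774
Tm = 81.5 + (-33.2) + 21.161 − 21.774 = 47.687 → 47.7°C

47.7°C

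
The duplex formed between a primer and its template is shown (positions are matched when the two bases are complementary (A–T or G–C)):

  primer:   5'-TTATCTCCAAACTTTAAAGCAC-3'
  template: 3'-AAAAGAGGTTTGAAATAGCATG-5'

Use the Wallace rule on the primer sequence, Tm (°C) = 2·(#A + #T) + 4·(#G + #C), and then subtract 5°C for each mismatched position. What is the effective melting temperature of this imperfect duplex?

Primer base counts: A=8, T=7, G=1, C=6 → A+T=15, G+C=7
Perfect-match Tm = 2(15) + 4(7) = 30 + 28 = 58°C
Mismatches (positions where the bases are not complementary): 4 (at positions 3, 17, 18, 20)
Effective Tm = 58 − 4×5 = 58 − 20 = 38°C

38°C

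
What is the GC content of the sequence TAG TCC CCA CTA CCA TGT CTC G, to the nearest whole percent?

55%

Counting bases: T=6, A=4, C=9, G=3
G+C = 3 + 9 = 12 out of 22 bases
%GC = 12/22 × 100 = 54.55% ≈ 55%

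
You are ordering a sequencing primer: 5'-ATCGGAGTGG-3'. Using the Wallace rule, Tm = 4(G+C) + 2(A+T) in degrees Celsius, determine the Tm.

Scanning the sequence gives C=1, A=2, G=5, T=2.
AT pairs contribute 4, GC pairs contribute 6.
Tm = 2(4) + 4(6) = 8 + 24 = 32°C

32°C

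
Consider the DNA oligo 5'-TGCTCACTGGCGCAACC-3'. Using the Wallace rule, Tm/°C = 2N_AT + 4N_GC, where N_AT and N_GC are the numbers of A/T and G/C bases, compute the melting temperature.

Base counts: T=3, G=4, A=3, C=7
AT pairs contribute 6, GC pairs contribute 11.
Tm = 2(6) + 4(11) = 12 + 44 = 56°C

56°C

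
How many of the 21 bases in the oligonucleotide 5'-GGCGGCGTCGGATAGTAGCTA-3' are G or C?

13

T=4, G=9, A=4, C=4
G+C = 9 + 4 = 13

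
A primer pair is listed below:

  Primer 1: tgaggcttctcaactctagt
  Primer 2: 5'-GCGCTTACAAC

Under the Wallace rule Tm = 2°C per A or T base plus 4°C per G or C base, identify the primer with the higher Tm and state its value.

Primer 1: A+T=11, G+C=9 → Tm = 2(11)+4(9) = 58°C
Primer 2: A+T=5, G+C=6 → Tm = 2(5)+4(6) = 34°C
58°C vs 34°C → primer 1 is higher.

Primer 1, 58°C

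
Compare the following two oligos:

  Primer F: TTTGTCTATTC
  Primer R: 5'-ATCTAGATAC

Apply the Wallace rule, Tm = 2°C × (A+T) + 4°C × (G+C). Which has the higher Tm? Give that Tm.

Primer F, 28°C

Primer F: A+T=8, G+C=3 → Tm = 2(8)+4(3) = 28°C
Primer R: A+T=7, G+C=3 → Tm = 2(7)+4(3) = 26°C
28°C vs 26°C → primer F is higher.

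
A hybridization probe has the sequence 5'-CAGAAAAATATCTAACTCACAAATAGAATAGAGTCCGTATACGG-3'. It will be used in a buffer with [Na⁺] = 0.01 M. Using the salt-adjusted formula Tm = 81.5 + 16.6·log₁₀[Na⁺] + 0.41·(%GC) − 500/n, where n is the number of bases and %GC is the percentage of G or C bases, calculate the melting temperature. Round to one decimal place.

50.9°C

Length n = 44. Scanning the sequence gives G=7, T=9, A=20, C=8.
G+C = 15, so %GC = 15/44 × 100 = 34.091%
Salt term: 16.6 × (-2) = -33.2
GC term: 0.41 × 34.091 = 13.977; length term: −500/44 = −11.364
Tm = 81.5 + (-33.2) + 13.977 − 11.364 = 50.913 → 50.9°C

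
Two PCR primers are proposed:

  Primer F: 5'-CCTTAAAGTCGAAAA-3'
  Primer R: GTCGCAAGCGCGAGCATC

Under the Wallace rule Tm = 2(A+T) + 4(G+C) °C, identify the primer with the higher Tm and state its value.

Primer F: A+T=10, G+C=5 → Tm = 2(10)+4(5) = 40°C
Primer R: A+T=6, G+C=12 → Tm = 2(6)+4(12) = 60°C
40°C vs 60°C → primer R is higher.

Primer R, 60°C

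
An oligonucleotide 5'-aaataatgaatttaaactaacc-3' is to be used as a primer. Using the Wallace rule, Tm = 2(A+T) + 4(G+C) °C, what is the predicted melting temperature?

52°C

Base counts: A=12, G=1, C=3, T=6
AT pairs contribute 18, GC pairs contribute 4.
Tm = 4·4 + 2·18 = 16 + 36 = 52°C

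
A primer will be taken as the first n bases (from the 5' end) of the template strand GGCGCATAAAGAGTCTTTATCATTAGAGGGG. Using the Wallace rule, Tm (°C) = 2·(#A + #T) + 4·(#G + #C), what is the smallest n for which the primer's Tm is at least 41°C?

n = 14

First 13 bases: GGCGCATAAAGAG → Tm = 40°C (< 41°C)
First 14 bases: GGCGCATAAAGAGT → Tm = 42°C (≥ 41°C)
Each additional base adds 2°C (A/T) or 4°C (G/C), so Tm is non-decreasing in n; n = 14 is the first length to reach 41°C.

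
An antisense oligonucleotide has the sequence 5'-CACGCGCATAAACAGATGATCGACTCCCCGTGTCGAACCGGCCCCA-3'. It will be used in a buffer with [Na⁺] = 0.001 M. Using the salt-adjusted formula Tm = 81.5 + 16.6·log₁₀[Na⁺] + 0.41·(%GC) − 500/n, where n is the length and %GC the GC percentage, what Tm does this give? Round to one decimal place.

45.8°C

Length n = 46. Base counts: A=12, C=18, T=6, G=10
G+C = 28, so %GC = 28/46 × 100 = 60.87%
Salt term: 16.6 × (-3) = -49.8
GC term: 0.41 × 60.87 = 24.957; length term: −500/46 = −10.87
Tm = 81.5 + (-49.8) + 24.957 − 10.87 = 45.787 → 45.8°C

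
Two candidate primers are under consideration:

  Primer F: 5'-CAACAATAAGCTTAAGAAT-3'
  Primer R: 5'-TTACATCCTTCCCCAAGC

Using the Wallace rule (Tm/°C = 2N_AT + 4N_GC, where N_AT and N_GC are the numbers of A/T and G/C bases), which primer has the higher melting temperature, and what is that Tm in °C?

Primer F: A+T=14, G+C=5 → Tm = 2(14)+4(5) = 48°C
Primer R: A+T=9, G+C=9 → Tm = 2(9)+4(9) = 54°C
48°C vs 54°C → primer R is higher.

Primer R, 54°C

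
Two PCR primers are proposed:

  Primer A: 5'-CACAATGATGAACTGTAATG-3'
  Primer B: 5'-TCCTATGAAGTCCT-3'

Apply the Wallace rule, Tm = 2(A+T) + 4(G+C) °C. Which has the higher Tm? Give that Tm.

Primer A, 54°C

Primer A: A+T=13, G+C=7 → Tm = 2(13)+4(7) = 54°C
Primer B: A+T=8, G+C=6 → Tm = 2(8)+4(6) = 40°C
54°C vs 40°C → primer A is higher.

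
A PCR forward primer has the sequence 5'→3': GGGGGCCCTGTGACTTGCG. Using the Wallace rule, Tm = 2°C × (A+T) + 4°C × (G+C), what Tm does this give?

A=1, T=4, G=9, C=5
AT pairs contribute 5, GC pairs contribute 14.
Tm = 2×5 + 4×14 = 66°C

66°C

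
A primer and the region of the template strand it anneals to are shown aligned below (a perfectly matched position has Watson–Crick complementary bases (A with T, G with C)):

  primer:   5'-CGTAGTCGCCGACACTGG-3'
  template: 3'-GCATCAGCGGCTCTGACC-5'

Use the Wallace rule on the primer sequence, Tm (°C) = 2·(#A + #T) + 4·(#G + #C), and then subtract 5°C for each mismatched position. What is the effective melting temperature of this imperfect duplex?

Primer base counts: A=3, T=3, G=6, C=6 → A+T=6, G+C=12
Perfect-match Tm = 2(6) + 4(12) = 12 + 48 = 60°C
Mismatches (positions where the bases are not complementary): 1 (at position 13)
Effective Tm = 60 − 1×5 = 60 − 5 = 55°C

55°C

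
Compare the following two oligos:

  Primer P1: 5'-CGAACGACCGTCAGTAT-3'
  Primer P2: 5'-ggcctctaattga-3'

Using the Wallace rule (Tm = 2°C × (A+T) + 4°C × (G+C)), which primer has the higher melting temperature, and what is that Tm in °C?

Primer P1, 52°C

Primer P1: A+T=8, G+C=9 → Tm = 2(8)+4(9) = 52°C
Primer P2: A+T=7, G+C=6 → Tm = 2(7)+4(6) = 38°C
52°C vs 38°C → primer P1 is higher.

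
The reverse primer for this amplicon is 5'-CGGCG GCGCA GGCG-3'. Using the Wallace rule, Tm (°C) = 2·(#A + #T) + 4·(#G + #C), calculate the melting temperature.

T=0, G=8, C=5, A=1
So N_AT = 1 and N_GC = 13.
Tm = 2×1 + 4×13 = 54°C

54°C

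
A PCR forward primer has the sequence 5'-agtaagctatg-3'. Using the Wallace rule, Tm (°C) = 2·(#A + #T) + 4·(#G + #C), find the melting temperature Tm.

Counting bases: T=3, G=3, A=4, C=1
So N_AT = 7 and N_GC = 4.
Tm = 4·4 + 2·7 = 16 + 14 = 30°C

30°C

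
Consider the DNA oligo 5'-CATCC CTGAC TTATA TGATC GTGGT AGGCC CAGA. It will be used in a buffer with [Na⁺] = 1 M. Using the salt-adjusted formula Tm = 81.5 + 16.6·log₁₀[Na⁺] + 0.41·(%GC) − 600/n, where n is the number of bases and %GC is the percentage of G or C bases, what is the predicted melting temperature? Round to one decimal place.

84.4°C

Length n = 34. C=9, T=9, A=8, G=8
G+C = 17, so %GC = 17/34 × 100 = 50%
Salt term: 16.6 × (0) = 0
GC term: 0.41 × 50 = 20.5; length term: −600/34 = −17.647
Tm = 81.5 + (0) + 20.5 − 17.647 = 84.353 → 84.4°C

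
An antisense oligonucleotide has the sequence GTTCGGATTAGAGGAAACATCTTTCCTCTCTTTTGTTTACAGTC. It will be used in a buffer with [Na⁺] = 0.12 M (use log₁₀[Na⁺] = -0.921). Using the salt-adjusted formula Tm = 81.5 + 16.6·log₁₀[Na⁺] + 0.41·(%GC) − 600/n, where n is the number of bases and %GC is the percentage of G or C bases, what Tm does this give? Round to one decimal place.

Length n = 44. Scanning the sequence gives A=9, T=18, G=8, C=9.
G+C = 17, so %GC = 17/44 × 100 = 38.636%
Salt term: 16.6 × (-0.921) = -15.289
GC term: 0.41 × 38.636 = 15.841; length term: −600/44 = −13.636
Tm = 81.5 + (-15.289) + 15.841 − 13.636 = 68.416 → 68.4°C

68.4°C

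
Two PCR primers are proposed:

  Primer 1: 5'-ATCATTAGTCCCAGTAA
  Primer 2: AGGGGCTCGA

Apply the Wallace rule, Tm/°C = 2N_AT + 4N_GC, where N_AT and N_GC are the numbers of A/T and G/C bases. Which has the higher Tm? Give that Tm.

Primer 1, 46°C

Primer 1: A+T=11, G+C=6 → Tm = 2(11)+4(6) = 46°C
Primer 2: A+T=3, G+C=7 → Tm = 2(3)+4(7) = 34°C
46°C vs 34°C → primer 1 is higher.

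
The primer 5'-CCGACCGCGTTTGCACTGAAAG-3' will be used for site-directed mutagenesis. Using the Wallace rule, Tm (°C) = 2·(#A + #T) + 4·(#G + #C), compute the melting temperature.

Base counts: A=5, C=7, T=4, G=6
So N_AT = 9 and N_GC = 13.
Tm = 4·13 + 2·9 = 52 + 18 = 70°C

70°C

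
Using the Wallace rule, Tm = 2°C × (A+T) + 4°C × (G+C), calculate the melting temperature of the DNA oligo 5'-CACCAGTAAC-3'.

Scanning the sequence gives T=1, C=4, G=1, A=4.
So N_AT = 5 and N_GC = 5.
Tm = 2×5 + 4×5 = 30°C

30°C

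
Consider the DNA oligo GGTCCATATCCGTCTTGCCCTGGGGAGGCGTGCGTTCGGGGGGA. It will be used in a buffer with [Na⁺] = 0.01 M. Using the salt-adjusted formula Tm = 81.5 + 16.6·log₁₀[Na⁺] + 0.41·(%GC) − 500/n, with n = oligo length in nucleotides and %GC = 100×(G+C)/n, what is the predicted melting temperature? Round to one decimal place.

Length n = 44. Counting bases: T=10, C=11, G=19, A=4
G+C = 30, so %GC = 30/44 × 100 = 68.182%
Salt term: 16.6 × (-2) = -33.2
GC term: 0.41 × 68.182 = 27.955; length term: −500/44 = −11.364
Tm = 81.5 + (-33.2) + 27.955 − 11.364 = 64.891 → 64.9°C

64.9°C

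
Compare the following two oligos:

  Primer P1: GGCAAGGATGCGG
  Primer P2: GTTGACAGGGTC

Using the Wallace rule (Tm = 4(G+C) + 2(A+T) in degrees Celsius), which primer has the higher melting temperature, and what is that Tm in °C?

Primer P1: A+T=4, G+C=9 → Tm = 2(4)+4(9) = 44°C
Primer P2: A+T=5, G+C=7 → Tm = 2(5)+4(7) = 38°C
44°C vs 38°C → primer P1 is higher.

Primer P1, 44°C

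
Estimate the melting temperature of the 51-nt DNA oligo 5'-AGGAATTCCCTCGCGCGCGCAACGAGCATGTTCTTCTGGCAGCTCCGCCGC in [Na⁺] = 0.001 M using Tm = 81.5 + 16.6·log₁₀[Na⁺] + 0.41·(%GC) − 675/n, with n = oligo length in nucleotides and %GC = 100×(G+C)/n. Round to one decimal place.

45.0°C

Length n = 51. Scanning the sequence gives C=19, T=10, A=8, G=14.
G+C = 33, so %GC = 33/51 × 100 = 64.706%
Salt term: 16.6 × (-3) = -49.8
GC term: 0.41 × 64.706 = 26.529; length term: −675/51 = −13.235
Tm = 81.5 + (-49.8) + 26.529 − 13.235 = 44.994 → 45.0°C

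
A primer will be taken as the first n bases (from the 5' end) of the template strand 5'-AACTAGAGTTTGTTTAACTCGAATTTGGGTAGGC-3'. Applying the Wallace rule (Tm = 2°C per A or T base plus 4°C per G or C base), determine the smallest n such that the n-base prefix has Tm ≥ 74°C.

n = 28

First 27 bases: AACTAGAGTTTGTTTAACTCGAATTTG → Tm = 70°C (< 74°C)
First 28 bases: AACTAGAGTTTGTTTAACTCGAATTTGG → Tm = 74°C (≥ 74°C)
Each additional base adds 2°C (A/T) or 4°C (G/C), so Tm is non-decreasing in n; n = 28 is the first length to reach 74°C.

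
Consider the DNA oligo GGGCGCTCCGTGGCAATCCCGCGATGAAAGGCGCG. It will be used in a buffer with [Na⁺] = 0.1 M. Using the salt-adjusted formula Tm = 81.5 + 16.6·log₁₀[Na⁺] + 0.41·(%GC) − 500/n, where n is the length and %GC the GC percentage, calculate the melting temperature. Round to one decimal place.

79.9°C

Length n = 35. Counting bases: C=11, G=14, A=6, T=4
G+C = 25, so %GC = 25/35 × 100 = 71.429%
Salt term: 16.6 × (-1) = -16.6
GC term: 0.41 × 71.429 = 29.286; length term: −500/35 = −14.286
Tm = 81.5 + (-16.6) + 29.286 − 14.286 = 79.9 → 79.9°C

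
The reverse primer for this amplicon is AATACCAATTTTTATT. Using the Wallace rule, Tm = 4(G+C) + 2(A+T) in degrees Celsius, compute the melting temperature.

Scanning the sequence gives T=8, A=6, G=0, C=2.
A+T = 14, G+C = 2
Tm = 2(14) + 4(2) = 28 + 8 = 36°C

36°C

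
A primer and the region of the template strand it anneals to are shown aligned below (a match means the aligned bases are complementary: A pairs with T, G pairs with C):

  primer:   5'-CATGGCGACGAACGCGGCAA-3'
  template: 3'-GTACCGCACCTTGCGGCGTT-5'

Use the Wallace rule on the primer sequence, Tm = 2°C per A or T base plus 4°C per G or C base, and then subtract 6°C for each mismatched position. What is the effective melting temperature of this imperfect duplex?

48°C

Primer base counts: A=6, T=1, G=7, C=6 → A+T=7, G+C=13
Perfect-match Tm = 2(7) + 4(13) = 14 + 52 = 66°C
Mismatches (positions where the bases are not complementary): 3 (at positions 8, 9, 16)
Effective Tm = 66 − 3×6 = 66 − 18 = 48°C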